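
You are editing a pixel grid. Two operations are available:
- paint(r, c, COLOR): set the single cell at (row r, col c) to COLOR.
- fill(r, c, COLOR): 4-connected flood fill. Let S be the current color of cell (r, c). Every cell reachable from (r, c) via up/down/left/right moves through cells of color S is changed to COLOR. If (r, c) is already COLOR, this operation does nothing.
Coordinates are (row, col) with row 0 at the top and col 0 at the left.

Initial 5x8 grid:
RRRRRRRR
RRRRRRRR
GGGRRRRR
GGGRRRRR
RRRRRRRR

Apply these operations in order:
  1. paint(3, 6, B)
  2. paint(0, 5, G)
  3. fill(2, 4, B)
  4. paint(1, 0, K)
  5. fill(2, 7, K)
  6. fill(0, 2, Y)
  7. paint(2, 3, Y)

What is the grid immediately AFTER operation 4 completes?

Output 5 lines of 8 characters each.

After op 1 paint(3,6,B):
RRRRRRRR
RRRRRRRR
GGGRRRRR
GGGRRRBR
RRRRRRRR
After op 2 paint(0,5,G):
RRRRRGRR
RRRRRRRR
GGGRRRRR
GGGRRRBR
RRRRRRRR
After op 3 fill(2,4,B) [32 cells changed]:
BBBBBGBB
BBBBBBBB
GGGBBBBB
GGGBBBBB
BBBBBBBB
After op 4 paint(1,0,K):
BBBBBGBB
KBBBBBBB
GGGBBBBB
GGGBBBBB
BBBBBBBB

Answer: BBBBBGBB
KBBBBBBB
GGGBBBBB
GGGBBBBB
BBBBBBBB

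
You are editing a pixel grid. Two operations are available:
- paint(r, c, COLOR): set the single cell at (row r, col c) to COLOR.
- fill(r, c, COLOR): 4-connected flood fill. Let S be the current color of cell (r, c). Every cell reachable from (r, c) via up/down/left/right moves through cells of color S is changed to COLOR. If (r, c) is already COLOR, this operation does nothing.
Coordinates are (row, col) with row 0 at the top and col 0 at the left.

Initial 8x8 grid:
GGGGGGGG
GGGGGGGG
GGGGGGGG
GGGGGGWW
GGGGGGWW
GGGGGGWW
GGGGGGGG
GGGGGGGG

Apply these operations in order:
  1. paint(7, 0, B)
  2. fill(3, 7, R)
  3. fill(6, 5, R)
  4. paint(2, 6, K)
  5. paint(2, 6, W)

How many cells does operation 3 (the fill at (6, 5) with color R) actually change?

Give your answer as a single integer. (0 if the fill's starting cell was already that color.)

After op 1 paint(7,0,B):
GGGGGGGG
GGGGGGGG
GGGGGGGG
GGGGGGWW
GGGGGGWW
GGGGGGWW
GGGGGGGG
BGGGGGGG
After op 2 fill(3,7,R) [6 cells changed]:
GGGGGGGG
GGGGGGGG
GGGGGGGG
GGGGGGRR
GGGGGGRR
GGGGGGRR
GGGGGGGG
BGGGGGGG
After op 3 fill(6,5,R) [57 cells changed]:
RRRRRRRR
RRRRRRRR
RRRRRRRR
RRRRRRRR
RRRRRRRR
RRRRRRRR
RRRRRRRR
BRRRRRRR

Answer: 57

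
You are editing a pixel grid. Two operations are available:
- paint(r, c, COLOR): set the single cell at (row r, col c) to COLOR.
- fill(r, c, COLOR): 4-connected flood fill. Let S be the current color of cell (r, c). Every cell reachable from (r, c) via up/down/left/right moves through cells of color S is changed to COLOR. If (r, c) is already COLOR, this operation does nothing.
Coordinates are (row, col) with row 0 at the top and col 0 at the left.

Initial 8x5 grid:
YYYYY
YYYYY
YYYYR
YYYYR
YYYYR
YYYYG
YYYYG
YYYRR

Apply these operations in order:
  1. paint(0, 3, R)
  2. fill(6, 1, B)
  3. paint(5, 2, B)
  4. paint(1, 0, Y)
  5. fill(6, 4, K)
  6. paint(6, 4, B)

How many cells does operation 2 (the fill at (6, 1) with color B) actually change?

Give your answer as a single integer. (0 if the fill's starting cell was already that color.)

After op 1 paint(0,3,R):
YYYRY
YYYYY
YYYYR
YYYYR
YYYYR
YYYYG
YYYYG
YYYRR
After op 2 fill(6,1,B) [32 cells changed]:
BBBRB
BBBBB
BBBBR
BBBBR
BBBBR
BBBBG
BBBBG
BBBRR

Answer: 32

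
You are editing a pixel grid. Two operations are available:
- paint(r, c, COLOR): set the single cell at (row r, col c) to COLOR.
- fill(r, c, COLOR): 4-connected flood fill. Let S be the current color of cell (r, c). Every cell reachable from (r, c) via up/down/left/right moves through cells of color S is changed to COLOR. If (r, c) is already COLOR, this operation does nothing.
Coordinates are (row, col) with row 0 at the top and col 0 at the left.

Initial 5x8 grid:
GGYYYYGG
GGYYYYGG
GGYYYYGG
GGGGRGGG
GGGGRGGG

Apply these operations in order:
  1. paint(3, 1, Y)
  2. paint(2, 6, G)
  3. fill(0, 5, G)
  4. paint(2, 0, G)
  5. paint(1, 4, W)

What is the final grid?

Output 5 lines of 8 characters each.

After op 1 paint(3,1,Y):
GGYYYYGG
GGYYYYGG
GGYYYYGG
GYGGRGGG
GGGGRGGG
After op 2 paint(2,6,G):
GGYYYYGG
GGYYYYGG
GGYYYYGG
GYGGRGGG
GGGGRGGG
After op 3 fill(0,5,G) [12 cells changed]:
GGGGGGGG
GGGGGGGG
GGGGGGGG
GYGGRGGG
GGGGRGGG
After op 4 paint(2,0,G):
GGGGGGGG
GGGGGGGG
GGGGGGGG
GYGGRGGG
GGGGRGGG
After op 5 paint(1,4,W):
GGGGGGGG
GGGGWGGG
GGGGGGGG
GYGGRGGG
GGGGRGGG

Answer: GGGGGGGG
GGGGWGGG
GGGGGGGG
GYGGRGGG
GGGGRGGG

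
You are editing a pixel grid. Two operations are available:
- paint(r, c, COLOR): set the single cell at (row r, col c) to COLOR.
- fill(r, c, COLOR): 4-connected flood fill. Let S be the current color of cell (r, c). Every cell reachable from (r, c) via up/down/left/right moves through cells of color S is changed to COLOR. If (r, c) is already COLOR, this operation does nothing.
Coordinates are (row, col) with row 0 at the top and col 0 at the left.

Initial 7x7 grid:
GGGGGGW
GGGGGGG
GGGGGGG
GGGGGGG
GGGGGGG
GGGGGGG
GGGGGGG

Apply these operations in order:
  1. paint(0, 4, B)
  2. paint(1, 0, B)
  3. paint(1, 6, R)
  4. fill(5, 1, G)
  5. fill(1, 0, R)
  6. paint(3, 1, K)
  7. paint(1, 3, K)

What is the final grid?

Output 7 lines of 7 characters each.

After op 1 paint(0,4,B):
GGGGBGW
GGGGGGG
GGGGGGG
GGGGGGG
GGGGGGG
GGGGGGG
GGGGGGG
After op 2 paint(1,0,B):
GGGGBGW
BGGGGGG
GGGGGGG
GGGGGGG
GGGGGGG
GGGGGGG
GGGGGGG
After op 3 paint(1,6,R):
GGGGBGW
BGGGGGR
GGGGGGG
GGGGGGG
GGGGGGG
GGGGGGG
GGGGGGG
After op 4 fill(5,1,G) [0 cells changed]:
GGGGBGW
BGGGGGR
GGGGGGG
GGGGGGG
GGGGGGG
GGGGGGG
GGGGGGG
After op 5 fill(1,0,R) [1 cells changed]:
GGGGBGW
RGGGGGR
GGGGGGG
GGGGGGG
GGGGGGG
GGGGGGG
GGGGGGG
After op 6 paint(3,1,K):
GGGGBGW
RGGGGGR
GGGGGGG
GKGGGGG
GGGGGGG
GGGGGGG
GGGGGGG
After op 7 paint(1,3,K):
GGGGBGW
RGGKGGR
GGGGGGG
GKGGGGG
GGGGGGG
GGGGGGG
GGGGGGG

Answer: GGGGBGW
RGGKGGR
GGGGGGG
GKGGGGG
GGGGGGG
GGGGGGG
GGGGGGG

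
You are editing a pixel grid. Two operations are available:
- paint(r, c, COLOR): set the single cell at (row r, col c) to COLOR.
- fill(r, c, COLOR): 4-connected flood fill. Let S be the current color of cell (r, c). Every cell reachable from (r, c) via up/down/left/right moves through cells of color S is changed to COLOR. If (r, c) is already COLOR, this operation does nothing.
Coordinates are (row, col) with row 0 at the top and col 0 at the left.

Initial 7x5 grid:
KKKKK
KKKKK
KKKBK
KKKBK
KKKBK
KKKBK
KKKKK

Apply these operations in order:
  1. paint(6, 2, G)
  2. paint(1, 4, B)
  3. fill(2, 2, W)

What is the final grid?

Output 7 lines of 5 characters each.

After op 1 paint(6,2,G):
KKKKK
KKKKK
KKKBK
KKKBK
KKKBK
KKKBK
KKGKK
After op 2 paint(1,4,B):
KKKKK
KKKKB
KKKBK
KKKBK
KKKBK
KKKBK
KKGKK
After op 3 fill(2,2,W) [23 cells changed]:
WWWWW
WWWWB
WWWBK
WWWBK
WWWBK
WWWBK
WWGKK

Answer: WWWWW
WWWWB
WWWBK
WWWBK
WWWBK
WWWBK
WWGKK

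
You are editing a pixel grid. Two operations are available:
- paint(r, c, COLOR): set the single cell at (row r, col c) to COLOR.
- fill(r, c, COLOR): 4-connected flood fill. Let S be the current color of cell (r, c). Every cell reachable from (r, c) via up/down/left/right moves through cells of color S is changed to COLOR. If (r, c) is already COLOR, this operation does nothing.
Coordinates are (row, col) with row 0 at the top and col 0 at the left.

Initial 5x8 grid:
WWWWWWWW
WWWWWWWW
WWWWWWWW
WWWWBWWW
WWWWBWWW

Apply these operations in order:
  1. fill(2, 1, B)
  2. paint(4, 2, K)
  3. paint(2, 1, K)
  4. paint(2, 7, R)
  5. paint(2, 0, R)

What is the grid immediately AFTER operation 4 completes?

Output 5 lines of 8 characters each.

Answer: BBBBBBBB
BBBBBBBB
BKBBBBBR
BBBBBBBB
BBKBBBBB

Derivation:
After op 1 fill(2,1,B) [38 cells changed]:
BBBBBBBB
BBBBBBBB
BBBBBBBB
BBBBBBBB
BBBBBBBB
After op 2 paint(4,2,K):
BBBBBBBB
BBBBBBBB
BBBBBBBB
BBBBBBBB
BBKBBBBB
After op 3 paint(2,1,K):
BBBBBBBB
BBBBBBBB
BKBBBBBB
BBBBBBBB
BBKBBBBB
After op 4 paint(2,7,R):
BBBBBBBB
BBBBBBBB
BKBBBBBR
BBBBBBBB
BBKBBBBB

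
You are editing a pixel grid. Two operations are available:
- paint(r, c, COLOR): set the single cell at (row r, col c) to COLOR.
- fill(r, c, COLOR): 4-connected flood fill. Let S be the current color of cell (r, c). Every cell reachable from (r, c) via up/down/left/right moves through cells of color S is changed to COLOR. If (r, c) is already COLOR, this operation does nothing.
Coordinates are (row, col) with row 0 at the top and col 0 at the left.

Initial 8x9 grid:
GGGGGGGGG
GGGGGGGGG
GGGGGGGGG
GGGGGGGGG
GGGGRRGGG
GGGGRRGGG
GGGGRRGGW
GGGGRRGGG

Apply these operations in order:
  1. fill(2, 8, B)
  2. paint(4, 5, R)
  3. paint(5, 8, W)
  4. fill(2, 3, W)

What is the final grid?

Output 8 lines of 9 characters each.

After op 1 fill(2,8,B) [63 cells changed]:
BBBBBBBBB
BBBBBBBBB
BBBBBBBBB
BBBBBBBBB
BBBBRRBBB
BBBBRRBBB
BBBBRRBBW
BBBBRRBBB
After op 2 paint(4,5,R):
BBBBBBBBB
BBBBBBBBB
BBBBBBBBB
BBBBBBBBB
BBBBRRBBB
BBBBRRBBB
BBBBRRBBW
BBBBRRBBB
After op 3 paint(5,8,W):
BBBBBBBBB
BBBBBBBBB
BBBBBBBBB
BBBBBBBBB
BBBBRRBBB
BBBBRRBBW
BBBBRRBBW
BBBBRRBBB
After op 4 fill(2,3,W) [62 cells changed]:
WWWWWWWWW
WWWWWWWWW
WWWWWWWWW
WWWWWWWWW
WWWWRRWWW
WWWWRRWWW
WWWWRRWWW
WWWWRRWWW

Answer: WWWWWWWWW
WWWWWWWWW
WWWWWWWWW
WWWWWWWWW
WWWWRRWWW
WWWWRRWWW
WWWWRRWWW
WWWWRRWWW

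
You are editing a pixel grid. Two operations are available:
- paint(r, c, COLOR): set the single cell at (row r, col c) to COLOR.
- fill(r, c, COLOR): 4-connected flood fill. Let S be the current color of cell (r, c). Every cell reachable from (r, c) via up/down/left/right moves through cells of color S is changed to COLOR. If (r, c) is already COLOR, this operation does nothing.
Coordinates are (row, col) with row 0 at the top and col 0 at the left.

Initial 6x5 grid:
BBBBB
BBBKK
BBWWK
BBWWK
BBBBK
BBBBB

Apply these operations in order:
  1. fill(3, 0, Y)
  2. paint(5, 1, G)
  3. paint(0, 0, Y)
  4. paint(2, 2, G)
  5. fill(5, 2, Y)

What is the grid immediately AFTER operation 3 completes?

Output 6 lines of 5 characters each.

After op 1 fill(3,0,Y) [21 cells changed]:
YYYYY
YYYKK
YYWWK
YYWWK
YYYYK
YYYYY
After op 2 paint(5,1,G):
YYYYY
YYYKK
YYWWK
YYWWK
YYYYK
YGYYY
After op 3 paint(0,0,Y):
YYYYY
YYYKK
YYWWK
YYWWK
YYYYK
YGYYY

Answer: YYYYY
YYYKK
YYWWK
YYWWK
YYYYK
YGYYY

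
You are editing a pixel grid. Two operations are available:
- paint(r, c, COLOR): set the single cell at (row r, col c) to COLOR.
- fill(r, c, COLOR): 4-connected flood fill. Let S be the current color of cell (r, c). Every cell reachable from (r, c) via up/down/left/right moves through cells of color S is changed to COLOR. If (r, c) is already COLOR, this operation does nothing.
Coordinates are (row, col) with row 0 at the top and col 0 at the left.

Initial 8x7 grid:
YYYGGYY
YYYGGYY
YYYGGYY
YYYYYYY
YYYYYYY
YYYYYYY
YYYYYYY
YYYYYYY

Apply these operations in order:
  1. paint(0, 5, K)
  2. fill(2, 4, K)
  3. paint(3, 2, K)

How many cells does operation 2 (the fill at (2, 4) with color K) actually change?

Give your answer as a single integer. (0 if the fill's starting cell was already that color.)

After op 1 paint(0,5,K):
YYYGGKY
YYYGGYY
YYYGGYY
YYYYYYY
YYYYYYY
YYYYYYY
YYYYYYY
YYYYYYY
After op 2 fill(2,4,K) [6 cells changed]:
YYYKKKY
YYYKKYY
YYYKKYY
YYYYYYY
YYYYYYY
YYYYYYY
YYYYYYY
YYYYYYY

Answer: 6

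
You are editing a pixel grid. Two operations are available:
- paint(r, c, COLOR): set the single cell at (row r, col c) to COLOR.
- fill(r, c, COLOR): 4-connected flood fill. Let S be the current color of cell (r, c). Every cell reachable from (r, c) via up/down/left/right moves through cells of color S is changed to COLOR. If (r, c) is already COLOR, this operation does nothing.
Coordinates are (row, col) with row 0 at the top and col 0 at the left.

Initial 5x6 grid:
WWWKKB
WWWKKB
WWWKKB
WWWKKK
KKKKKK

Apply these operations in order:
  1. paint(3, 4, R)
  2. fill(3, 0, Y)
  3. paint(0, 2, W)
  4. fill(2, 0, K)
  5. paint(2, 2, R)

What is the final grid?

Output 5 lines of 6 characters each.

After op 1 paint(3,4,R):
WWWKKB
WWWKKB
WWWKKB
WWWKRK
KKKKKK
After op 2 fill(3,0,Y) [12 cells changed]:
YYYKKB
YYYKKB
YYYKKB
YYYKRK
KKKKKK
After op 3 paint(0,2,W):
YYWKKB
YYYKKB
YYYKKB
YYYKRK
KKKKKK
After op 4 fill(2,0,K) [11 cells changed]:
KKWKKB
KKKKKB
KKKKKB
KKKKRK
KKKKKK
After op 5 paint(2,2,R):
KKWKKB
KKKKKB
KKRKKB
KKKKRK
KKKKKK

Answer: KKWKKB
KKKKKB
KKRKKB
KKKKRK
KKKKKK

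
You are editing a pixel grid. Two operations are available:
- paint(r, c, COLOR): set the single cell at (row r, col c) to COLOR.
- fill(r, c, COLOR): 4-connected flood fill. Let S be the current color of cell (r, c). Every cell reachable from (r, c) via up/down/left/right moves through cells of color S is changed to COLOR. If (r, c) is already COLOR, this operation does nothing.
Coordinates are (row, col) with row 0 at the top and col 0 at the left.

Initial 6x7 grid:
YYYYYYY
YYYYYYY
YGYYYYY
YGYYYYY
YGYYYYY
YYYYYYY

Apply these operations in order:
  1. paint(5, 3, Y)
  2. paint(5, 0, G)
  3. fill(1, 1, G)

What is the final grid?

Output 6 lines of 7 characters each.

Answer: GGGGGGG
GGGGGGG
GGGGGGG
GGGGGGG
GGGGGGG
GGGGGGG

Derivation:
After op 1 paint(5,3,Y):
YYYYYYY
YYYYYYY
YGYYYYY
YGYYYYY
YGYYYYY
YYYYYYY
After op 2 paint(5,0,G):
YYYYYYY
YYYYYYY
YGYYYYY
YGYYYYY
YGYYYYY
GYYYYYY
After op 3 fill(1,1,G) [38 cells changed]:
GGGGGGG
GGGGGGG
GGGGGGG
GGGGGGG
GGGGGGG
GGGGGGG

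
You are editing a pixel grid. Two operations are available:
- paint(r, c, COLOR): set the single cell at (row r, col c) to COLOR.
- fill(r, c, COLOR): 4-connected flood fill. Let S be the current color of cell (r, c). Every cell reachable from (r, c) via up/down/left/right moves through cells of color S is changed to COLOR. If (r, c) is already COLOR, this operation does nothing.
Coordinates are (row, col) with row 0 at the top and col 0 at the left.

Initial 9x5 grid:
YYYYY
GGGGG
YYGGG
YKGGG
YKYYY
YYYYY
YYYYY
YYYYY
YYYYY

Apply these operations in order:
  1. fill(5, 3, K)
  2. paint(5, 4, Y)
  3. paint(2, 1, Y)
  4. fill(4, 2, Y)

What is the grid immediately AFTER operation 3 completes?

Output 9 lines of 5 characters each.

Answer: YYYYY
GGGGG
KYGGG
KKGGG
KKKKK
KKKKY
KKKKK
KKKKK
KKKKK

Derivation:
After op 1 fill(5,3,K) [27 cells changed]:
YYYYY
GGGGG
KKGGG
KKGGG
KKKKK
KKKKK
KKKKK
KKKKK
KKKKK
After op 2 paint(5,4,Y):
YYYYY
GGGGG
KKGGG
KKGGG
KKKKK
KKKKY
KKKKK
KKKKK
KKKKK
After op 3 paint(2,1,Y):
YYYYY
GGGGG
KYGGG
KKGGG
KKKKK
KKKKY
KKKKK
KKKKK
KKKKK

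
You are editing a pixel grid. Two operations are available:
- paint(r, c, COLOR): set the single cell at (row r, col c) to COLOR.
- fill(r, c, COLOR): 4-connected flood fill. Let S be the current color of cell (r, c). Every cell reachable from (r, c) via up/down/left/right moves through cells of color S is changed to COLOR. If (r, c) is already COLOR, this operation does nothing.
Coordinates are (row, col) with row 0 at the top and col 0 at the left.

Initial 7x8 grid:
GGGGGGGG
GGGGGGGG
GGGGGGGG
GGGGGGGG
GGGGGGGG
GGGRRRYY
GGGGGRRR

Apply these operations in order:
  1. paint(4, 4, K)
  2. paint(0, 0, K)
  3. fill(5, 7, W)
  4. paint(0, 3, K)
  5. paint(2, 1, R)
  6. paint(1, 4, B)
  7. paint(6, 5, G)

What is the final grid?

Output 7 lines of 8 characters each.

After op 1 paint(4,4,K):
GGGGGGGG
GGGGGGGG
GGGGGGGG
GGGGGGGG
GGGGKGGG
GGGRRRYY
GGGGGRRR
After op 2 paint(0,0,K):
KGGGGGGG
GGGGGGGG
GGGGGGGG
GGGGGGGG
GGGGKGGG
GGGRRRYY
GGGGGRRR
After op 3 fill(5,7,W) [2 cells changed]:
KGGGGGGG
GGGGGGGG
GGGGGGGG
GGGGGGGG
GGGGKGGG
GGGRRRWW
GGGGGRRR
After op 4 paint(0,3,K):
KGGKGGGG
GGGGGGGG
GGGGGGGG
GGGGGGGG
GGGGKGGG
GGGRRRWW
GGGGGRRR
After op 5 paint(2,1,R):
KGGKGGGG
GGGGGGGG
GRGGGGGG
GGGGGGGG
GGGGKGGG
GGGRRRWW
GGGGGRRR
After op 6 paint(1,4,B):
KGGKGGGG
GGGGBGGG
GRGGGGGG
GGGGGGGG
GGGGKGGG
GGGRRRWW
GGGGGRRR
After op 7 paint(6,5,G):
KGGKGGGG
GGGGBGGG
GRGGGGGG
GGGGGGGG
GGGGKGGG
GGGRRRWW
GGGGGGRR

Answer: KGGKGGGG
GGGGBGGG
GRGGGGGG
GGGGGGGG
GGGGKGGG
GGGRRRWW
GGGGGGRR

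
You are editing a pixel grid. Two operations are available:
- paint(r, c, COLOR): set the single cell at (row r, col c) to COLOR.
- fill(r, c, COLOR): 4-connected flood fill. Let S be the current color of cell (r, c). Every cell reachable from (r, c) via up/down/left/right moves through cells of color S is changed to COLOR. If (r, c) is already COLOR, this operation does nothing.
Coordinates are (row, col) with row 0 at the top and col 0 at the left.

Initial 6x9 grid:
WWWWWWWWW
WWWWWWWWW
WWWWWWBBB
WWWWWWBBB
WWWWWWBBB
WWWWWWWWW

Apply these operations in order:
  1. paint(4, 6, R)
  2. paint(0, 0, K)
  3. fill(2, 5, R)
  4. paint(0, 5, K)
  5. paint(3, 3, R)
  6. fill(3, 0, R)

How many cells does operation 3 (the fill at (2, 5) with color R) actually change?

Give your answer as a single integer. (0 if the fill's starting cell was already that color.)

Answer: 44

Derivation:
After op 1 paint(4,6,R):
WWWWWWWWW
WWWWWWWWW
WWWWWWBBB
WWWWWWBBB
WWWWWWRBB
WWWWWWWWW
After op 2 paint(0,0,K):
KWWWWWWWW
WWWWWWWWW
WWWWWWBBB
WWWWWWBBB
WWWWWWRBB
WWWWWWWWW
After op 3 fill(2,5,R) [44 cells changed]:
KRRRRRRRR
RRRRRRRRR
RRRRRRBBB
RRRRRRBBB
RRRRRRRBB
RRRRRRRRR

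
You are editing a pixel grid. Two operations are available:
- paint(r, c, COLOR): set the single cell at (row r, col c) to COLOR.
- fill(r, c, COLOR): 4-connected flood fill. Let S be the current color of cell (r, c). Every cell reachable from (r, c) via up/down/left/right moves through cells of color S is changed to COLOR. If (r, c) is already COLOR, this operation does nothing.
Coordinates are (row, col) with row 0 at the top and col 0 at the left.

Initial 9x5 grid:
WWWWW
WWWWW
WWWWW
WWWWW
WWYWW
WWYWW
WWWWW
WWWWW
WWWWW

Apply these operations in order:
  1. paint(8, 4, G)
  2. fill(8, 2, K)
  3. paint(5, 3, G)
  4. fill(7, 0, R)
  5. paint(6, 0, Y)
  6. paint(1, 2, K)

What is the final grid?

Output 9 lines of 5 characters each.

After op 1 paint(8,4,G):
WWWWW
WWWWW
WWWWW
WWWWW
WWYWW
WWYWW
WWWWW
WWWWW
WWWWG
After op 2 fill(8,2,K) [42 cells changed]:
KKKKK
KKKKK
KKKKK
KKKKK
KKYKK
KKYKK
KKKKK
KKKKK
KKKKG
After op 3 paint(5,3,G):
KKKKK
KKKKK
KKKKK
KKKKK
KKYKK
KKYGK
KKKKK
KKKKK
KKKKG
After op 4 fill(7,0,R) [41 cells changed]:
RRRRR
RRRRR
RRRRR
RRRRR
RRYRR
RRYGR
RRRRR
RRRRR
RRRRG
After op 5 paint(6,0,Y):
RRRRR
RRRRR
RRRRR
RRRRR
RRYRR
RRYGR
YRRRR
RRRRR
RRRRG
After op 6 paint(1,2,K):
RRRRR
RRKRR
RRRRR
RRRRR
RRYRR
RRYGR
YRRRR
RRRRR
RRRRG

Answer: RRRRR
RRKRR
RRRRR
RRRRR
RRYRR
RRYGR
YRRRR
RRRRR
RRRRG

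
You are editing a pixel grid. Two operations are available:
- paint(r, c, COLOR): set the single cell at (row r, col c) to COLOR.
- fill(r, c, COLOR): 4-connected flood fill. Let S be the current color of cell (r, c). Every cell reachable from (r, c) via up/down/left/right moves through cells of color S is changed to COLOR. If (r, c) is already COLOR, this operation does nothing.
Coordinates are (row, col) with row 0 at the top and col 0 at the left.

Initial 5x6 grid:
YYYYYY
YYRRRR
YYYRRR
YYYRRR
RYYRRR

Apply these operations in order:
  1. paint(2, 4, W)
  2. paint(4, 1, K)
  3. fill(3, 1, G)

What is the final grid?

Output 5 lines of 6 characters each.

Answer: GGGGGG
GGRRRR
GGGRWR
GGGRRR
RKGRRR

Derivation:
After op 1 paint(2,4,W):
YYYYYY
YYRRRR
YYYRWR
YYYRRR
RYYRRR
After op 2 paint(4,1,K):
YYYYYY
YYRRRR
YYYRWR
YYYRRR
RKYRRR
After op 3 fill(3,1,G) [15 cells changed]:
GGGGGG
GGRRRR
GGGRWR
GGGRRR
RKGRRR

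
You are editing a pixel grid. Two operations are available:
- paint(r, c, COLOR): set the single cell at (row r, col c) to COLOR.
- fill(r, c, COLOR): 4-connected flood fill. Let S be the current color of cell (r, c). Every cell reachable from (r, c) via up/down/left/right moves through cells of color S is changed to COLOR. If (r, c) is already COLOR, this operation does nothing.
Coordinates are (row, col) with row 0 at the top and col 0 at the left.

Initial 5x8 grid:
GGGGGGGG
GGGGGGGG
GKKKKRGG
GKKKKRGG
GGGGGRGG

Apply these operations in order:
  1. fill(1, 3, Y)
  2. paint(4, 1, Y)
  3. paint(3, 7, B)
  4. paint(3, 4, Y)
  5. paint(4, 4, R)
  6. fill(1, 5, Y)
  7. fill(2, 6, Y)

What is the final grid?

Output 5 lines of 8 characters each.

Answer: YYYYYYYY
YYYYYYYY
YKKKKRYY
YKKKYRYB
YYYYRRYY

Derivation:
After op 1 fill(1,3,Y) [29 cells changed]:
YYYYYYYY
YYYYYYYY
YKKKKRYY
YKKKKRYY
YYYYYRYY
After op 2 paint(4,1,Y):
YYYYYYYY
YYYYYYYY
YKKKKRYY
YKKKKRYY
YYYYYRYY
After op 3 paint(3,7,B):
YYYYYYYY
YYYYYYYY
YKKKKRYY
YKKKKRYB
YYYYYRYY
After op 4 paint(3,4,Y):
YYYYYYYY
YYYYYYYY
YKKKKRYY
YKKKYRYB
YYYYYRYY
After op 5 paint(4,4,R):
YYYYYYYY
YYYYYYYY
YKKKKRYY
YKKKYRYB
YYYYRRYY
After op 6 fill(1,5,Y) [0 cells changed]:
YYYYYYYY
YYYYYYYY
YKKKKRYY
YKKKYRYB
YYYYRRYY
After op 7 fill(2,6,Y) [0 cells changed]:
YYYYYYYY
YYYYYYYY
YKKKKRYY
YKKKYRYB
YYYYRRYY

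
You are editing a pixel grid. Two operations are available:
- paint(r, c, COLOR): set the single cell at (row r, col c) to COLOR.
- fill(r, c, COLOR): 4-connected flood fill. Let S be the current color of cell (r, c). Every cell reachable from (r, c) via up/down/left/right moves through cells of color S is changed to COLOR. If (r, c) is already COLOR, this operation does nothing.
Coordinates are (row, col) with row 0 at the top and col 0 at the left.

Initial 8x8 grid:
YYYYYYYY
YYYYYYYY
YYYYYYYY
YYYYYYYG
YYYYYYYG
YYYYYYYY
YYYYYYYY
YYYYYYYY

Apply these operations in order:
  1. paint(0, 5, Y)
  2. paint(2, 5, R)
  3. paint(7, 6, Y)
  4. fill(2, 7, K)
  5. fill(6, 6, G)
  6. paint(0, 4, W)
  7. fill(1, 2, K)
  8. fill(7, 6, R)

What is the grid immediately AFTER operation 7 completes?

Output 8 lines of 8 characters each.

Answer: KKKKWKKK
KKKKKKKK
KKKKKRKK
KKKKKKKK
KKKKKKKK
KKKKKKKK
KKKKKKKK
KKKKKKKK

Derivation:
After op 1 paint(0,5,Y):
YYYYYYYY
YYYYYYYY
YYYYYYYY
YYYYYYYG
YYYYYYYG
YYYYYYYY
YYYYYYYY
YYYYYYYY
After op 2 paint(2,5,R):
YYYYYYYY
YYYYYYYY
YYYYYRYY
YYYYYYYG
YYYYYYYG
YYYYYYYY
YYYYYYYY
YYYYYYYY
After op 3 paint(7,6,Y):
YYYYYYYY
YYYYYYYY
YYYYYRYY
YYYYYYYG
YYYYYYYG
YYYYYYYY
YYYYYYYY
YYYYYYYY
After op 4 fill(2,7,K) [61 cells changed]:
KKKKKKKK
KKKKKKKK
KKKKKRKK
KKKKKKKG
KKKKKKKG
KKKKKKKK
KKKKKKKK
KKKKKKKK
After op 5 fill(6,6,G) [61 cells changed]:
GGGGGGGG
GGGGGGGG
GGGGGRGG
GGGGGGGG
GGGGGGGG
GGGGGGGG
GGGGGGGG
GGGGGGGG
After op 6 paint(0,4,W):
GGGGWGGG
GGGGGGGG
GGGGGRGG
GGGGGGGG
GGGGGGGG
GGGGGGGG
GGGGGGGG
GGGGGGGG
After op 7 fill(1,2,K) [62 cells changed]:
KKKKWKKK
KKKKKKKK
KKKKKRKK
KKKKKKKK
KKKKKKKK
KKKKKKKK
KKKKKKKK
KKKKKKKK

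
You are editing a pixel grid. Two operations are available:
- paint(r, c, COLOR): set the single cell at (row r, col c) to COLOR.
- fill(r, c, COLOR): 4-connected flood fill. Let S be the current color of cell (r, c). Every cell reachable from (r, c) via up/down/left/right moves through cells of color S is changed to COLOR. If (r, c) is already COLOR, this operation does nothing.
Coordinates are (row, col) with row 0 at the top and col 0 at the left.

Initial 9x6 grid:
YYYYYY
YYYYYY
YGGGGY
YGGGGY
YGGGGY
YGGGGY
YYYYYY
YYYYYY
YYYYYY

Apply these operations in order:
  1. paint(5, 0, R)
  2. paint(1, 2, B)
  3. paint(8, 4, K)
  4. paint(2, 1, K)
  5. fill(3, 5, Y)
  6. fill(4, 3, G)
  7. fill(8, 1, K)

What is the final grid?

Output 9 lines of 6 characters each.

After op 1 paint(5,0,R):
YYYYYY
YYYYYY
YGGGGY
YGGGGY
YGGGGY
RGGGGY
YYYYYY
YYYYYY
YYYYYY
After op 2 paint(1,2,B):
YYYYYY
YYBYYY
YGGGGY
YGGGGY
YGGGGY
RGGGGY
YYYYYY
YYYYYY
YYYYYY
After op 3 paint(8,4,K):
YYYYYY
YYBYYY
YGGGGY
YGGGGY
YGGGGY
RGGGGY
YYYYYY
YYYYYY
YYYYKY
After op 4 paint(2,1,K):
YYYYYY
YYBYYY
YKGGGY
YGGGGY
YGGGGY
RGGGGY
YYYYYY
YYYYYY
YYYYKY
After op 5 fill(3,5,Y) [0 cells changed]:
YYYYYY
YYBYYY
YKGGGY
YGGGGY
YGGGGY
RGGGGY
YYYYYY
YYYYYY
YYYYKY
After op 6 fill(4,3,G) [0 cells changed]:
YYYYYY
YYBYYY
YKGGGY
YGGGGY
YGGGGY
RGGGGY
YYYYYY
YYYYYY
YYYYKY
After op 7 fill(8,1,K) [35 cells changed]:
KKKKKK
KKBKKK
KKGGGK
KGGGGK
KGGGGK
RGGGGK
KKKKKK
KKKKKK
KKKKKK

Answer: KKKKKK
KKBKKK
KKGGGK
KGGGGK
KGGGGK
RGGGGK
KKKKKK
KKKKKK
KKKKKK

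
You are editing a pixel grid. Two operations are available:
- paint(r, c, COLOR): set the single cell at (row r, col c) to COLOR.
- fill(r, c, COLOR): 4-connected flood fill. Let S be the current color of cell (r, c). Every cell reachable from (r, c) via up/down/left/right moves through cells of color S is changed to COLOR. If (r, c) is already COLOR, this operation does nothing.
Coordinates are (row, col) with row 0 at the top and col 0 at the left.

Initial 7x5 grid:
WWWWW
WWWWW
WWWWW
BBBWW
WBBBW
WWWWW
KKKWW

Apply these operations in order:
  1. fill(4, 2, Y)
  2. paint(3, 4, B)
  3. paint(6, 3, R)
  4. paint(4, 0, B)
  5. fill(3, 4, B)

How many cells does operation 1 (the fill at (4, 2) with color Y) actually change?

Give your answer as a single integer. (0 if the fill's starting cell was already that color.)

Answer: 6

Derivation:
After op 1 fill(4,2,Y) [6 cells changed]:
WWWWW
WWWWW
WWWWW
YYYWW
WYYYW
WWWWW
KKKWW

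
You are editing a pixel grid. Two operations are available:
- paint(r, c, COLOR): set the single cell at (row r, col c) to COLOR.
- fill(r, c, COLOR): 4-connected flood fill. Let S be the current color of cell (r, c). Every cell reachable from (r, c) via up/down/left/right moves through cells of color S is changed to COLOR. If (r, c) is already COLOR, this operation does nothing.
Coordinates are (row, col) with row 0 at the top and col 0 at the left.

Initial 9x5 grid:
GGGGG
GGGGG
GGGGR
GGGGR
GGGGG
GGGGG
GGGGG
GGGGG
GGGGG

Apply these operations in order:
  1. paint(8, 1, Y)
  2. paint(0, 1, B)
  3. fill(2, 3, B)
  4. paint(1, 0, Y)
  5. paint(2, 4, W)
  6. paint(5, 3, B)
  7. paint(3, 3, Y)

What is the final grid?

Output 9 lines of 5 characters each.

After op 1 paint(8,1,Y):
GGGGG
GGGGG
GGGGR
GGGGR
GGGGG
GGGGG
GGGGG
GGGGG
GYGGG
After op 2 paint(0,1,B):
GBGGG
GGGGG
GGGGR
GGGGR
GGGGG
GGGGG
GGGGG
GGGGG
GYGGG
After op 3 fill(2,3,B) [41 cells changed]:
BBBBB
BBBBB
BBBBR
BBBBR
BBBBB
BBBBB
BBBBB
BBBBB
BYBBB
After op 4 paint(1,0,Y):
BBBBB
YBBBB
BBBBR
BBBBR
BBBBB
BBBBB
BBBBB
BBBBB
BYBBB
After op 5 paint(2,4,W):
BBBBB
YBBBB
BBBBW
BBBBR
BBBBB
BBBBB
BBBBB
BBBBB
BYBBB
After op 6 paint(5,3,B):
BBBBB
YBBBB
BBBBW
BBBBR
BBBBB
BBBBB
BBBBB
BBBBB
BYBBB
After op 7 paint(3,3,Y):
BBBBB
YBBBB
BBBBW
BBBYR
BBBBB
BBBBB
BBBBB
BBBBB
BYBBB

Answer: BBBBB
YBBBB
BBBBW
BBBYR
BBBBB
BBBBB
BBBBB
BBBBB
BYBBB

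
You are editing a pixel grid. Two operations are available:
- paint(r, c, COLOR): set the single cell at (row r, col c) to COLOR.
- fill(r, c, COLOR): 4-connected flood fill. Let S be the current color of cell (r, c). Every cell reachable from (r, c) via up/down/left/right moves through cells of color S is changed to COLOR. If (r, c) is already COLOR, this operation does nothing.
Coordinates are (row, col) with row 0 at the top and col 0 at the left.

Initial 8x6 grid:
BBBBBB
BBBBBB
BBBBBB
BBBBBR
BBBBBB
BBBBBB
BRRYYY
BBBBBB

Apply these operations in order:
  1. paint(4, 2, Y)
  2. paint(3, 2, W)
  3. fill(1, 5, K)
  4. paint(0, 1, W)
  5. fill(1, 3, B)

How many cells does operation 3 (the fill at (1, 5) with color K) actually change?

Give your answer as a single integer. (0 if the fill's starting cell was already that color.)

After op 1 paint(4,2,Y):
BBBBBB
BBBBBB
BBBBBB
BBBBBR
BBYBBB
BBBBBB
BRRYYY
BBBBBB
After op 2 paint(3,2,W):
BBBBBB
BBBBBB
BBBBBB
BBWBBR
BBYBBB
BBBBBB
BRRYYY
BBBBBB
After op 3 fill(1,5,K) [40 cells changed]:
KKKKKK
KKKKKK
KKKKKK
KKWKKR
KKYKKK
KKKKKK
KRRYYY
KKKKKK

Answer: 40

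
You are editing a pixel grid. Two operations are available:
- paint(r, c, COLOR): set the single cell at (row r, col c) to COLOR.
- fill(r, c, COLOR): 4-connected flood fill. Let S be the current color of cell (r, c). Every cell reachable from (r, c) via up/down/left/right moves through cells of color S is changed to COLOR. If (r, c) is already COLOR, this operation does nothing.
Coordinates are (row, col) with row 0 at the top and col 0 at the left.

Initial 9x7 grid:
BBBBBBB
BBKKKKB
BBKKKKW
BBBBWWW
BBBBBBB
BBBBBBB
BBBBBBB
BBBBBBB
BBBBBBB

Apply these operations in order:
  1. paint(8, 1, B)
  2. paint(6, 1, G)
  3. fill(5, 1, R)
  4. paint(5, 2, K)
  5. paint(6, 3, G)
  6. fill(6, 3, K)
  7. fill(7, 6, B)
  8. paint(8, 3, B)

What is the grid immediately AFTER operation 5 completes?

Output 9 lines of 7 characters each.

After op 1 paint(8,1,B):
BBBBBBB
BBKKKKB
BBKKKKW
BBBBWWW
BBBBBBB
BBBBBBB
BBBBBBB
BBBBBBB
BBBBBBB
After op 2 paint(6,1,G):
BBBBBBB
BBKKKKB
BBKKKKW
BBBBWWW
BBBBBBB
BBBBBBB
BGBBBBB
BBBBBBB
BBBBBBB
After op 3 fill(5,1,R) [50 cells changed]:
RRRRRRR
RRKKKKR
RRKKKKW
RRRRWWW
RRRRRRR
RRRRRRR
RGRRRRR
RRRRRRR
RRRRRRR
After op 4 paint(5,2,K):
RRRRRRR
RRKKKKR
RRKKKKW
RRRRWWW
RRRRRRR
RRKRRRR
RGRRRRR
RRRRRRR
RRRRRRR
After op 5 paint(6,3,G):
RRRRRRR
RRKKKKR
RRKKKKW
RRRRWWW
RRRRRRR
RRKRRRR
RGRGRRR
RRRRRRR
RRRRRRR

Answer: RRRRRRR
RRKKKKR
RRKKKKW
RRRRWWW
RRRRRRR
RRKRRRR
RGRGRRR
RRRRRRR
RRRRRRR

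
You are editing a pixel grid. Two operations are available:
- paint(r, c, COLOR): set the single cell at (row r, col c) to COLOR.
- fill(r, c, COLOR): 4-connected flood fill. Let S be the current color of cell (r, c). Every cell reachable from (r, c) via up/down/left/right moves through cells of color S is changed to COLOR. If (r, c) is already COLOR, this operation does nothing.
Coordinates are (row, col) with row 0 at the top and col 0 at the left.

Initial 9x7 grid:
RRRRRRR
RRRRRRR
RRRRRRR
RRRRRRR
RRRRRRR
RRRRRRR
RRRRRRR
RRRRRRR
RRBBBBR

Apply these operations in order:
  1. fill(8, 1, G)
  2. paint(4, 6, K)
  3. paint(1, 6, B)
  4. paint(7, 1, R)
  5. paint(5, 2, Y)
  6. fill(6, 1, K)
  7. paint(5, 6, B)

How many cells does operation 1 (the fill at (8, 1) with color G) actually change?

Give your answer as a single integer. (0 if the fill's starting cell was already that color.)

After op 1 fill(8,1,G) [59 cells changed]:
GGGGGGG
GGGGGGG
GGGGGGG
GGGGGGG
GGGGGGG
GGGGGGG
GGGGGGG
GGGGGGG
GGBBBBG

Answer: 59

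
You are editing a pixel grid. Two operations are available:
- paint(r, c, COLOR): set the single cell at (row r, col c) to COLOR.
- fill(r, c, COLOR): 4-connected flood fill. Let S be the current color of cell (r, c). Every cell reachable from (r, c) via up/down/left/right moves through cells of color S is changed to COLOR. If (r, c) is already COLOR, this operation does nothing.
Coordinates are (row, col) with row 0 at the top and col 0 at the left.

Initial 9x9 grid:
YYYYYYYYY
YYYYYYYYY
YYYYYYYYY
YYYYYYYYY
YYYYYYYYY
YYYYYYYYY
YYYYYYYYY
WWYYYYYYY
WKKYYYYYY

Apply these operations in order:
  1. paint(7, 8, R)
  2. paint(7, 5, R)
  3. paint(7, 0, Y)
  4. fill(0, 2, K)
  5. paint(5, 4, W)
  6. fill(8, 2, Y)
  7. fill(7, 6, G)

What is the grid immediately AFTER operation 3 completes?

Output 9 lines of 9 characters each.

After op 1 paint(7,8,R):
YYYYYYYYY
YYYYYYYYY
YYYYYYYYY
YYYYYYYYY
YYYYYYYYY
YYYYYYYYY
YYYYYYYYY
WWYYYYYYR
WKKYYYYYY
After op 2 paint(7,5,R):
YYYYYYYYY
YYYYYYYYY
YYYYYYYYY
YYYYYYYYY
YYYYYYYYY
YYYYYYYYY
YYYYYYYYY
WWYYYRYYR
WKKYYYYYY
After op 3 paint(7,0,Y):
YYYYYYYYY
YYYYYYYYY
YYYYYYYYY
YYYYYYYYY
YYYYYYYYY
YYYYYYYYY
YYYYYYYYY
YWYYYRYYR
WKKYYYYYY

Answer: YYYYYYYYY
YYYYYYYYY
YYYYYYYYY
YYYYYYYYY
YYYYYYYYY
YYYYYYYYY
YYYYYYYYY
YWYYYRYYR
WKKYYYYYY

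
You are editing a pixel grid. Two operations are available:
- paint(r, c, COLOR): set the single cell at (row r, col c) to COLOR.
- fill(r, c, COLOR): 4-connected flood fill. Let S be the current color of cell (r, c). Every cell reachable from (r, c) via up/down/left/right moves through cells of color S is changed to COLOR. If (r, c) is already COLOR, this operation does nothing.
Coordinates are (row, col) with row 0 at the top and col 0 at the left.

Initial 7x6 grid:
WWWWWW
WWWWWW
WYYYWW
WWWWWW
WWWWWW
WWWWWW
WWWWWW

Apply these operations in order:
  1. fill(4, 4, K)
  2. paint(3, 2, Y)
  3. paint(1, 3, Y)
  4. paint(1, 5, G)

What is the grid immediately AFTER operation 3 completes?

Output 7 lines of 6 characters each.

Answer: KKKKKK
KKKYKK
KYYYKK
KKYKKK
KKKKKK
KKKKKK
KKKKKK

Derivation:
After op 1 fill(4,4,K) [39 cells changed]:
KKKKKK
KKKKKK
KYYYKK
KKKKKK
KKKKKK
KKKKKK
KKKKKK
After op 2 paint(3,2,Y):
KKKKKK
KKKKKK
KYYYKK
KKYKKK
KKKKKK
KKKKKK
KKKKKK
After op 3 paint(1,3,Y):
KKKKKK
KKKYKK
KYYYKK
KKYKKK
KKKKKK
KKKKKK
KKKKKK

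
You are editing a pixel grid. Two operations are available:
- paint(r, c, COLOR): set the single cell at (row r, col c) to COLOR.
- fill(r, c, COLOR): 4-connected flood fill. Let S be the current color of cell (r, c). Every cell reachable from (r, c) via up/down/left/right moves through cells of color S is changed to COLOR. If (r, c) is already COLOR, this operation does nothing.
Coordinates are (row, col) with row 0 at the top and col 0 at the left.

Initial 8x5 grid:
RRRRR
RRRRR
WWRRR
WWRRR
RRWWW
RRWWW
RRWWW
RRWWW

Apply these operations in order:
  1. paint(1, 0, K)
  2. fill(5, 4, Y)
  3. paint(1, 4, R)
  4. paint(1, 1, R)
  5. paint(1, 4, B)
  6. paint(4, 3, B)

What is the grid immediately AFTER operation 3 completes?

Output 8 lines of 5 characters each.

Answer: RRRRR
KRRRR
WWRRR
WWRRR
RRYYY
RRYYY
RRYYY
RRYYY

Derivation:
After op 1 paint(1,0,K):
RRRRR
KRRRR
WWRRR
WWRRR
RRWWW
RRWWW
RRWWW
RRWWW
After op 2 fill(5,4,Y) [12 cells changed]:
RRRRR
KRRRR
WWRRR
WWRRR
RRYYY
RRYYY
RRYYY
RRYYY
After op 3 paint(1,4,R):
RRRRR
KRRRR
WWRRR
WWRRR
RRYYY
RRYYY
RRYYY
RRYYY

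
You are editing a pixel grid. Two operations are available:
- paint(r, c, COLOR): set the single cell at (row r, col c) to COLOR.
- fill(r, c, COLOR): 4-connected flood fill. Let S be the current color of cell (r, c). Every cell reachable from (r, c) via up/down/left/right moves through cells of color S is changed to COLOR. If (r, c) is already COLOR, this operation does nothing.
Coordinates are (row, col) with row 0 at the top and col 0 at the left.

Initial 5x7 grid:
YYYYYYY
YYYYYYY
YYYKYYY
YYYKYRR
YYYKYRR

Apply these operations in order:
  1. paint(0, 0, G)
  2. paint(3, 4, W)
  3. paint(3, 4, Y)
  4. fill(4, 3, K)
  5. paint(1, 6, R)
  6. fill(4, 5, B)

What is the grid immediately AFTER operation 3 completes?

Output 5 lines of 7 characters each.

After op 1 paint(0,0,G):
GYYYYYY
YYYYYYY
YYYKYYY
YYYKYRR
YYYKYRR
After op 2 paint(3,4,W):
GYYYYYY
YYYYYYY
YYYKYYY
YYYKWRR
YYYKYRR
After op 3 paint(3,4,Y):
GYYYYYY
YYYYYYY
YYYKYYY
YYYKYRR
YYYKYRR

Answer: GYYYYYY
YYYYYYY
YYYKYYY
YYYKYRR
YYYKYRR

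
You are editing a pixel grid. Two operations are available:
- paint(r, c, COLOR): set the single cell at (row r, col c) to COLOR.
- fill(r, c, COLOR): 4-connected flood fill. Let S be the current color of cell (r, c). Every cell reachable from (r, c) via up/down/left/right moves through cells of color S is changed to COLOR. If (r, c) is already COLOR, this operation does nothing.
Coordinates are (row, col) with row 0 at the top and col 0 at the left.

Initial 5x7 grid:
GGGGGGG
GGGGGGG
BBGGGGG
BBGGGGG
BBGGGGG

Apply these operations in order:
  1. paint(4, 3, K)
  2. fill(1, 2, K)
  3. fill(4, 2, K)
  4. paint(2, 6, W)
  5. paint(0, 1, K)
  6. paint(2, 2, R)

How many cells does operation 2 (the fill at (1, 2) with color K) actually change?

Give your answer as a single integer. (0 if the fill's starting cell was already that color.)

Answer: 28

Derivation:
After op 1 paint(4,3,K):
GGGGGGG
GGGGGGG
BBGGGGG
BBGGGGG
BBGKGGG
After op 2 fill(1,2,K) [28 cells changed]:
KKKKKKK
KKKKKKK
BBKKKKK
BBKKKKK
BBKKKKK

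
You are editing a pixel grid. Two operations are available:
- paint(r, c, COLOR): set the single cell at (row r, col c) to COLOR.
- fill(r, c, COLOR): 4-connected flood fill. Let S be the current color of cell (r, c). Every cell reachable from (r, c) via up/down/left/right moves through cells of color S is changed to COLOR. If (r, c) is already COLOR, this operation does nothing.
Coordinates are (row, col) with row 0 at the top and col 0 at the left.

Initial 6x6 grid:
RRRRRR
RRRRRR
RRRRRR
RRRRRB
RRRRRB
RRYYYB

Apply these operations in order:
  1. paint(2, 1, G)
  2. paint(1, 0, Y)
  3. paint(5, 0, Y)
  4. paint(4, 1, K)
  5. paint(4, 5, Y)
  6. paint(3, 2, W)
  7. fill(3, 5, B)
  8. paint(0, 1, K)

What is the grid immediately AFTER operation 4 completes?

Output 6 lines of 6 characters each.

Answer: RRRRRR
YRRRRR
RGRRRR
RRRRRB
RKRRRB
YRYYYB

Derivation:
After op 1 paint(2,1,G):
RRRRRR
RRRRRR
RGRRRR
RRRRRB
RRRRRB
RRYYYB
After op 2 paint(1,0,Y):
RRRRRR
YRRRRR
RGRRRR
RRRRRB
RRRRRB
RRYYYB
After op 3 paint(5,0,Y):
RRRRRR
YRRRRR
RGRRRR
RRRRRB
RRRRRB
YRYYYB
After op 4 paint(4,1,K):
RRRRRR
YRRRRR
RGRRRR
RRRRRB
RKRRRB
YRYYYB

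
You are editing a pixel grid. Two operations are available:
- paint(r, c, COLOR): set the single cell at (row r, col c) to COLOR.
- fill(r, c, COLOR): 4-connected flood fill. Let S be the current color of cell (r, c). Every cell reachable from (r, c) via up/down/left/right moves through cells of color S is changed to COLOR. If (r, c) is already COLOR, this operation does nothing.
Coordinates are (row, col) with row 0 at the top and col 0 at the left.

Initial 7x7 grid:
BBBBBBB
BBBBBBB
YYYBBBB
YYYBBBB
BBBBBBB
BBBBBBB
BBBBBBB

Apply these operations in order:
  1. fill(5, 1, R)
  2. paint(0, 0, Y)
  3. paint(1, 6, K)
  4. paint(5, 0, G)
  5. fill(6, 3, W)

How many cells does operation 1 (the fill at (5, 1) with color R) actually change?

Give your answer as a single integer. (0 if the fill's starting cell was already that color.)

Answer: 43

Derivation:
After op 1 fill(5,1,R) [43 cells changed]:
RRRRRRR
RRRRRRR
YYYRRRR
YYYRRRR
RRRRRRR
RRRRRRR
RRRRRRR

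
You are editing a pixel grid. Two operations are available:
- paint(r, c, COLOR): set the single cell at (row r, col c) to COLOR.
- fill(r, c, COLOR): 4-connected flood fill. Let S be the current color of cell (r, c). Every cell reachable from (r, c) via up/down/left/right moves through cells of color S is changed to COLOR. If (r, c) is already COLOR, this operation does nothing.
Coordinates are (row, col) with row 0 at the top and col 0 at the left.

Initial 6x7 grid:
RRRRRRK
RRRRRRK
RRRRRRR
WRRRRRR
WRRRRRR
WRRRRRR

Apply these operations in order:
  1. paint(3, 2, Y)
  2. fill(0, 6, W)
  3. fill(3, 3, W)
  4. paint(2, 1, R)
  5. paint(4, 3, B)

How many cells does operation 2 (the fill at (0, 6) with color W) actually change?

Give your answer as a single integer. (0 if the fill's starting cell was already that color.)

Answer: 2

Derivation:
After op 1 paint(3,2,Y):
RRRRRRK
RRRRRRK
RRRRRRR
WRYRRRR
WRRRRRR
WRRRRRR
After op 2 fill(0,6,W) [2 cells changed]:
RRRRRRW
RRRRRRW
RRRRRRR
WRYRRRR
WRRRRRR
WRRRRRR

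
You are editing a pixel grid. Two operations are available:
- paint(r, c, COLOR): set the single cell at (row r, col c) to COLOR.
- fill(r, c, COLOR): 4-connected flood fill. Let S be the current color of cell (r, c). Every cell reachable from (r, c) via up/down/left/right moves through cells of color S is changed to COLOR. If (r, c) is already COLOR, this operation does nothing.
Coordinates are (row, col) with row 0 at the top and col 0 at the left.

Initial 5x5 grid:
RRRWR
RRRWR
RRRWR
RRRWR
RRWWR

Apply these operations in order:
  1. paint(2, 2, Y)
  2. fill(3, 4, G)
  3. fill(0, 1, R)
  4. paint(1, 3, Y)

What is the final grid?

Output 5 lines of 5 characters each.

Answer: RRRWG
RRRYG
RRYWG
RRRWG
RRWWG

Derivation:
After op 1 paint(2,2,Y):
RRRWR
RRRWR
RRYWR
RRRWR
RRWWR
After op 2 fill(3,4,G) [5 cells changed]:
RRRWG
RRRWG
RRYWG
RRRWG
RRWWG
After op 3 fill(0,1,R) [0 cells changed]:
RRRWG
RRRWG
RRYWG
RRRWG
RRWWG
After op 4 paint(1,3,Y):
RRRWG
RRRYG
RRYWG
RRRWG
RRWWG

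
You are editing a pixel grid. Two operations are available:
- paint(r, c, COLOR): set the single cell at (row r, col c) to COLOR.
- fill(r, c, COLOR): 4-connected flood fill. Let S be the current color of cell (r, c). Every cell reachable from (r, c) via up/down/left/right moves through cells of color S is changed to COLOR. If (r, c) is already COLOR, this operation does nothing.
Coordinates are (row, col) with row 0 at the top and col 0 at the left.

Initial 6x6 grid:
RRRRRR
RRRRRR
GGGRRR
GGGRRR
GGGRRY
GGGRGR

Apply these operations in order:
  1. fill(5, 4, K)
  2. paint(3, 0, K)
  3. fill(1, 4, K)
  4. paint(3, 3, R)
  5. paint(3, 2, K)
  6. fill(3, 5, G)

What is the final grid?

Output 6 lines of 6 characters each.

Answer: GGGGGG
GGGGGG
GGGGGG
KGKRGG
GGGGGY
GGGGGR

Derivation:
After op 1 fill(5,4,K) [1 cells changed]:
RRRRRR
RRRRRR
GGGRRR
GGGRRR
GGGRRY
GGGRKR
After op 2 paint(3,0,K):
RRRRRR
RRRRRR
GGGRRR
KGGRRR
GGGRRY
GGGRKR
After op 3 fill(1,4,K) [21 cells changed]:
KKKKKK
KKKKKK
GGGKKK
KGGKKK
GGGKKY
GGGKKR
After op 4 paint(3,3,R):
KKKKKK
KKKKKK
GGGKKK
KGGRKK
GGGKKY
GGGKKR
After op 5 paint(3,2,K):
KKKKKK
KKKKKK
GGGKKK
KGKRKK
GGGKKY
GGGKKR
After op 6 fill(3,5,G) [21 cells changed]:
GGGGGG
GGGGGG
GGGGGG
KGKRGG
GGGGGY
GGGGGR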